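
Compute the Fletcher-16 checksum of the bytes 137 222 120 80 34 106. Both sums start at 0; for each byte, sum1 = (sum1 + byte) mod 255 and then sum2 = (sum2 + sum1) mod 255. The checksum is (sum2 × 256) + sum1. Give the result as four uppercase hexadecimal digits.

15BD

Running sums (mod 255):
  after byte 0 (137): sum1=137, sum2=137
  after byte 1 (222): sum1=104, sum2=241
  after byte 2 (120): sum1=224, sum2=210
  after byte 3 (80): sum1=49, sum2=4
  after byte 4 (34): sum1=83, sum2=87
  after byte 5 (106): sum1=189, sum2=21
Checksum = sum2·256 + sum1 = 21·256 + 189 = 5565 = 0x15BD.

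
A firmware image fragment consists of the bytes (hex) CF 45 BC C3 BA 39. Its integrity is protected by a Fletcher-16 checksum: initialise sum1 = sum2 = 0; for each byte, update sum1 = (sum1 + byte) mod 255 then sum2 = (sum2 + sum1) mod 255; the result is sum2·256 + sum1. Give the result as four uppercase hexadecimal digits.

2689

Running sums (mod 255):
  after byte 0 (CF): sum1=207, sum2=207
  after byte 1 (45): sum1=21, sum2=228
  after byte 2 (BC): sum1=209, sum2=182
  after byte 3 (C3): sum1=149, sum2=76
  after byte 4 (BA): sum1=80, sum2=156
  after byte 5 (39): sum1=137, sum2=38
Checksum = sum2·256 + sum1 = 38·256 + 137 = 9865 = 0x2689.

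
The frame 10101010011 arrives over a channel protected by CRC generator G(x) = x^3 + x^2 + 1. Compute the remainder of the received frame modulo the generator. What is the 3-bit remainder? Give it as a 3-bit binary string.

101

Modulo-2 division of 10101010011 by 1101:
  pos 0: 1010 XOR 1101 = 0111
  pos 1: 1111 XOR 1101 = 0010
  pos 3: 1001 XOR 1101 = 0100
  pos 4: 1000 XOR 1101 = 0101
  pos 5: 1010 XOR 1101 = 0111
  pos 6: 1111 XOR 1101 = 0010
Remainder = 101 (nonzero — an error is detected).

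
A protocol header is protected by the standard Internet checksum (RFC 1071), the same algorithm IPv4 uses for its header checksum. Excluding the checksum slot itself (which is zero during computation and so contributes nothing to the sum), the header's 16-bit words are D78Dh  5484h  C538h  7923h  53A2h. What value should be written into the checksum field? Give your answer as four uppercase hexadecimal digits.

41EF

One's-complement addition (fold any carry out of bit 15 back into bit 0):
  0xD78D + 0x5484 = 0x12C11 → wrap carry → 0x2C12
  0x2C12 + 0xC538 = 0x0F14A
  0xF14A + 0x7923 = 0x16A6D → wrap carry → 0x6A6E
  0x6A6E + 0x53A2 = 0x0BE10
One's-complement sum = 0xBE10.
Checksum = ~0xBE10 & 0xFFFF = 0x41EF.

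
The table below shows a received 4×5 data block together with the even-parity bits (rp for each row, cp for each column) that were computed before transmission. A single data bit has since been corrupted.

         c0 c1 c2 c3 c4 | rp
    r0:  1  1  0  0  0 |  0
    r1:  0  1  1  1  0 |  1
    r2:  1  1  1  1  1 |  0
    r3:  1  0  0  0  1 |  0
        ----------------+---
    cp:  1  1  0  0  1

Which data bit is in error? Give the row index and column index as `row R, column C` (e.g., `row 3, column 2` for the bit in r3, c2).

row 2, column 4

Recompute each row's even parity and compare to rp:
  r0: data parity 0, sent rp 0 → ok
  r1: data parity 1, sent rp 1 → ok
  r2: data parity 1, sent rp 0 → mismatch
  r3: data parity 0, sent rp 0 → ok
Recompute each column's even parity and compare to cp:
  c0: data parity 1, sent cp 1 → ok
  c1: data parity 1, sent cp 1 → ok
  c2: data parity 0, sent cp 0 → ok
  c3: data parity 0, sent cp 0 → ok
  c4: data parity 0, sent cp 1 → mismatch
Exactly one row (r2) and one column (c4) fail → the flipped bit is at their intersection.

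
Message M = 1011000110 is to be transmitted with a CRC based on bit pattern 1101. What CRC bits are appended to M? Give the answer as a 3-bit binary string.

Append 3 zeros: 1011000110000. Divide by 1101 (XOR where the leading bit is 1):
  pos 0: 1011 XOR 1101 = 0110
  pos 1: 1100 XOR 1101 = 0001
  pos 4: 1001 XOR 1101 = 0100
  pos 5: 1001 XOR 1101 = 0100
  pos 6: 1000 XOR 1101 = 0101
  pos 7: 1010 XOR 1101 = 0111
  pos 8: 1110 XOR 1101 = 0011
Remainder (last 3 bits) = 110. This is the CRC / FCS.

110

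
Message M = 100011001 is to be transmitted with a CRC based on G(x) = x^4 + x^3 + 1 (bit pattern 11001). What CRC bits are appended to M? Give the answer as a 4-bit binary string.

0011

Append 4 zeros: 1000110010000. Divide by 11001 (XOR where the leading bit is 1):
  pos 0: 10001 XOR 11001 = 01000
  pos 1: 10001 XOR 11001 = 01000
  pos 2: 10000 XOR 11001 = 01001
  pos 3: 10010 XOR 11001 = 01011
  pos 4: 10111 XOR 11001 = 01110
  pos 5: 11100 XOR 11001 = 00101
  pos 7: 10100 XOR 11001 = 01101
  pos 8: 11010 XOR 11001 = 00011
Remainder (last 4 bits) = 0011. This is the CRC / FCS.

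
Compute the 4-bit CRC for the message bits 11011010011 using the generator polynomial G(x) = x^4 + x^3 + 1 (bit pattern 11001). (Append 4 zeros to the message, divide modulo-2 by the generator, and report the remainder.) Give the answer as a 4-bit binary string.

Append 4 zeros: 110110100110000. Divide by 11001 (XOR where the leading bit is 1):
  pos 0: 11011 XOR 11001 = 00010
  pos 3: 10010 XOR 11001 = 01011
  pos 4: 10110 XOR 11001 = 01111
  pos 5: 11111 XOR 11001 = 00110
  pos 7: 11010 XOR 11001 = 00011
  pos 10: 11000 XOR 11001 = 00001
Remainder (last 4 bits) = 0001. This is the CRC / FCS.

0001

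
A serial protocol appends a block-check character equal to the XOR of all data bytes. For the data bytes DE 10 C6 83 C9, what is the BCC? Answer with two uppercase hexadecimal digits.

XOR the bytes together:
  start with 0xDE
  0xDE ⊕ 0x10 = 0xCE
  0xCE ⊕ 0xC6 = 0x08
  0x08 ⊕ 0x83 = 0x8B
  0x8B ⊕ 0xC9 = 0x42

42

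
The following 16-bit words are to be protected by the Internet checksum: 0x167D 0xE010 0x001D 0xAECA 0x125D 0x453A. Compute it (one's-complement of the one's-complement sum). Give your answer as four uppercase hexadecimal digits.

02F3

One's-complement addition (fold any carry out of bit 15 back into bit 0):
  0x167D + 0xE010 = 0x0F68D
  0xF68D + 0x001D = 0x0F6AA
  0xF6AA + 0xAECA = 0x1A574 → wrap carry → 0xA575
  0xA575 + 0x125D = 0x0B7D2
  0xB7D2 + 0x453A = 0x0FD0C
One's-complement sum = 0xFD0C.
Checksum = ~0xFD0C & 0xFFFF = 0x02F3.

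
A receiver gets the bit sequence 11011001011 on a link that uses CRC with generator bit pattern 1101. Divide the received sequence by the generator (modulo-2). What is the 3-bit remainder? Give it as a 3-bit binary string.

Modulo-2 division of 11011001011 by 1101:
  pos 0: 1101 XOR 1101 = 0000
  pos 4: 1001 XOR 1101 = 0100
  pos 5: 1000 XOR 1101 = 0101
  pos 6: 1011 XOR 1101 = 0110
  pos 7: 1101 XOR 1101 = 0000
Remainder = 000 (zero — the frame passes the CRC check).

000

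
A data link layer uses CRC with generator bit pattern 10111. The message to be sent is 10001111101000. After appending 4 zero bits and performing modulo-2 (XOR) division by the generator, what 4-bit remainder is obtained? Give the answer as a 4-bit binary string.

0111

Append 4 zeros: 100011111010000000. Divide by 10111 (XOR where the leading bit is 1):
  pos 0: 10001 XOR 10111 = 00110
  pos 2: 11011 XOR 10111 = 01100
  pos 3: 11001 XOR 10111 = 01110
  pos 4: 11101 XOR 10111 = 01010
  pos 5: 10100 XOR 10111 = 00011
  pos 8: 11100 XOR 10111 = 01011
  pos 9: 10110 XOR 10111 = 00001
  pos 13: 10000 XOR 10111 = 00111
Remainder (last 4 bits) = 0111. This is the CRC / FCS.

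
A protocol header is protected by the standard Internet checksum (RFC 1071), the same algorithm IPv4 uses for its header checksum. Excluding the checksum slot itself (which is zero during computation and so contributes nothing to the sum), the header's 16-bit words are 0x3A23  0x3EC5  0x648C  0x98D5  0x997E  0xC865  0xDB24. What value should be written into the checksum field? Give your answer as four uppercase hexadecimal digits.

4CAC

One's-complement addition (fold any carry out of bit 15 back into bit 0):
  0x3A23 + 0x3EC5 = 0x078E8
  0x78E8 + 0x648C = 0x0DD74
  0xDD74 + 0x98D5 = 0x17649 → wrap carry → 0x764A
  0x764A + 0x997E = 0x10FC8 → wrap carry → 0x0FC9
  0x0FC9 + 0xC865 = 0x0D82E
  0xD82E + 0xDB24 = 0x1B352 → wrap carry → 0xB353
One's-complement sum = 0xB353.
Checksum = ~0xB353 & 0xFFFF = 0x4CAC.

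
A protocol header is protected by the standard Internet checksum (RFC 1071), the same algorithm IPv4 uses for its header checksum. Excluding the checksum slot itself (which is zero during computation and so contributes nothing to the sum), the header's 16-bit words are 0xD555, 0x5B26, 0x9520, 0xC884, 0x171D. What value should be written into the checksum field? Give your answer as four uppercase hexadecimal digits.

5AC1

One's-complement addition (fold any carry out of bit 15 back into bit 0):
  0xD555 + 0x5B26 = 0x1307B → wrap carry → 0x307C
  0x307C + 0x9520 = 0x0C59C
  0xC59C + 0xC884 = 0x18E20 → wrap carry → 0x8E21
  0x8E21 + 0x171D = 0x0A53E
One's-complement sum = 0xA53E.
Checksum = ~0xA53E & 0xFFFF = 0x5AC1.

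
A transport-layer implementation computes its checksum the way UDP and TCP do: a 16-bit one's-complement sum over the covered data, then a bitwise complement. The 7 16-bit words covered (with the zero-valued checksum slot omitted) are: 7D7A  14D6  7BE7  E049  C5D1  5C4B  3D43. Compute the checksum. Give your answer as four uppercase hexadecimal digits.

One's-complement addition (fold any carry out of bit 15 back into bit 0):
  0x7D7A + 0x14D6 = 0x09250
  0x9250 + 0x7BE7 = 0x10E37 → wrap carry → 0x0E38
  0x0E38 + 0xE049 = 0x0EE81
  0xEE81 + 0xC5D1 = 0x1B452 → wrap carry → 0xB453
  0xB453 + 0x5C4B = 0x1109E → wrap carry → 0x109F
  0x109F + 0x3D43 = 0x04DE2
One's-complement sum = 0x4DE2.
Checksum = ~0x4DE2 & 0xFFFF = 0xB21D.

B21D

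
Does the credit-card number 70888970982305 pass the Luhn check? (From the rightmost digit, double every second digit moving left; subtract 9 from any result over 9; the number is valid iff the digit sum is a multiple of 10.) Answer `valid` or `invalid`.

From the right, keep odd positions and double even positions (subtract 9 from any doubled value over 9):
  doubled (positions 2,4,...): 0 4 9 5 7 7 5 → sum 37
  kept (positions 1,3,...): 5 3 8 0 9 8 0 → sum 33
Total = 70.
70 mod 10 = 0, so the number is valid.

valid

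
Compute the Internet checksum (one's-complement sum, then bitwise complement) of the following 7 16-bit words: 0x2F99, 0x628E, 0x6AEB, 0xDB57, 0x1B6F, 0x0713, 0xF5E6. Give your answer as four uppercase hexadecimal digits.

0F2C

One's-complement addition (fold any carry out of bit 15 back into bit 0):
  0x2F99 + 0x628E = 0x09227
  0x9227 + 0x6AEB = 0x0FD12
  0xFD12 + 0xDB57 = 0x1D869 → wrap carry → 0xD86A
  0xD86A + 0x1B6F = 0x0F3D9
  0xF3D9 + 0x0713 = 0x0FAEC
  0xFAEC + 0xF5E6 = 0x1F0D2 → wrap carry → 0xF0D3
One's-complement sum = 0xF0D3.
Checksum = ~0xF0D3 & 0xFFFF = 0x0F2C.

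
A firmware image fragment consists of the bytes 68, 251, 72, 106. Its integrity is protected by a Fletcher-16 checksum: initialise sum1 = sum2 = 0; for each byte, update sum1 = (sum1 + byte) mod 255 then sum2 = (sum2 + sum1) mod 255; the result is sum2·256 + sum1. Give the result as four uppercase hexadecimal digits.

00F2

Running sums (mod 255):
  after byte 0 (68): sum1=68, sum2=68
  after byte 1 (251): sum1=64, sum2=132
  after byte 2 (72): sum1=136, sum2=13
  after byte 3 (106): sum1=242, sum2=0
Checksum = sum2·256 + sum1 = 0·256 + 242 = 242 = 0x00F2.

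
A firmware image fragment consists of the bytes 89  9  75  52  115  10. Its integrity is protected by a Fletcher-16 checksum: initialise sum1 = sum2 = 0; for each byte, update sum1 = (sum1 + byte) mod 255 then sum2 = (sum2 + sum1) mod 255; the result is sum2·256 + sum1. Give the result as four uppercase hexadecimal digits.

Running sums (mod 255):
  after byte 0 (89): sum1=89, sum2=89
  after byte 1 (9): sum1=98, sum2=187
  after byte 2 (75): sum1=173, sum2=105
  after byte 3 (52): sum1=225, sum2=75
  after byte 4 (115): sum1=85, sum2=160
  after byte 5 (10): sum1=95, sum2=0
Checksum = sum2·256 + sum1 = 0·256 + 95 = 95 = 0x005F.

005F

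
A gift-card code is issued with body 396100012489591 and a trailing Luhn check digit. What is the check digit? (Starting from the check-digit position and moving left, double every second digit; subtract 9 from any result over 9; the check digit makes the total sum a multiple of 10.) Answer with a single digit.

4

Partial digits right→left: 1 9 5 9 8 4 2 1 0 0 0 1 6 9 3
Double every second digit counting from the check-digit position (so the 1st, 3rd, 5th, ... of the partial from the right).
  doubled (with −9 where >9): 2 1 7 4 0 0 3 6 → sum 23
  kept as-is: 9 9 4 1 0 1 9 → sum 33
Total = 23 + 33 = 56.
Check digit = (10 − (56 mod 10)) mod 10 = 4.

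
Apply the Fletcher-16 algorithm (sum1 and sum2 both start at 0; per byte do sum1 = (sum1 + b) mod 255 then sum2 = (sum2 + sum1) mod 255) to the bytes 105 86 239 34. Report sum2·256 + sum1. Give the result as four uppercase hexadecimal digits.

AAD1

Running sums (mod 255):
  after byte 0 (105): sum1=105, sum2=105
  after byte 1 (86): sum1=191, sum2=41
  after byte 2 (239): sum1=175, sum2=216
  after byte 3 (34): sum1=209, sum2=170
Checksum = sum2·256 + sum1 = 170·256 + 209 = 43729 = 0xAAD1.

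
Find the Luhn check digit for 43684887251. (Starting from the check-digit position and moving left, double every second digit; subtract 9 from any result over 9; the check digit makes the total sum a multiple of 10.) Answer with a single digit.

7

Partial digits right→left: 1 5 2 7 8 8 4 8 6 3 4
Double every second digit counting from the check-digit position (so the 1st, 3rd, 5th, ... of the partial from the right).
  doubled (with −9 where >9): 2 4 7 8 3 8 → sum 32
  kept as-is: 5 7 8 8 3 → sum 31
Total = 32 + 31 = 63.
Check digit = (10 − (63 mod 10)) mod 10 = 7.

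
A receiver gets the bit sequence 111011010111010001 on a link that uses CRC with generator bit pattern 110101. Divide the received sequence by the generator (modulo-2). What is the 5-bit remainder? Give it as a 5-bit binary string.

00010

Modulo-2 division of 111011010111010001 by 110101:
  pos 0: 111011 XOR 110101 = 001110
  pos 2: 111001 XOR 110101 = 001100
  pos 4: 110001 XOR 110101 = 000100
  pos 7: 100110 XOR 110101 = 010011
  pos 8: 100111 XOR 110101 = 010010
  pos 9: 100100 XOR 110101 = 010001
  pos 10: 100010 XOR 110101 = 010111
  pos 11: 101110 XOR 110101 = 011011
  pos 12: 110111 XOR 110101 = 000010
Remainder = 00010 (nonzero — an error is detected).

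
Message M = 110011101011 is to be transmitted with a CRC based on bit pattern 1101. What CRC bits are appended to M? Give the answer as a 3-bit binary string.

000

Append 3 zeros: 110011101011000. Divide by 1101 (XOR where the leading bit is 1):
  pos 0: 1100 XOR 1101 = 0001
  pos 3: 1111 XOR 1101 = 0010
  pos 5: 1001 XOR 1101 = 0100
  pos 6: 1000 XOR 1101 = 0101
  pos 7: 1011 XOR 1101 = 0110
  pos 8: 1101 XOR 1101 = 0000
Remainder (last 3 bits) = 000. This is the CRC / FCS.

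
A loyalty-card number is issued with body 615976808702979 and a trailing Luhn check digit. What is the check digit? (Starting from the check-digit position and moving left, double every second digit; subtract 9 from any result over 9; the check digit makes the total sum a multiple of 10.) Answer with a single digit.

7

Partial digits right→left: 9 7 9 2 0 7 8 0 8 6 7 9 5 1 6
Double every second digit counting from the check-digit position (so the 1st, 3rd, 5th, ... of the partial from the right).
  doubled (with −9 where >9): 9 9 0 7 7 5 1 3 → sum 41
  kept as-is: 7 2 7 0 6 9 1 → sum 32
Total = 41 + 32 = 73.
Check digit = (10 − (73 mod 10)) mod 10 = 7.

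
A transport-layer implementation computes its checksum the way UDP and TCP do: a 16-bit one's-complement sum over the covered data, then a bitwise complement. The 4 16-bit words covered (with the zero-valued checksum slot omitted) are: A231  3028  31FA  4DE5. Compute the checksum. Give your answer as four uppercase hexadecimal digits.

ADC6

One's-complement addition (fold any carry out of bit 15 back into bit 0):
  0xA231 + 0x3028 = 0x0D259
  0xD259 + 0x31FA = 0x10453 → wrap carry → 0x0454
  0x0454 + 0x4DE5 = 0x05239
One's-complement sum = 0x5239.
Checksum = ~0x5239 & 0xFFFF = 0xADC6.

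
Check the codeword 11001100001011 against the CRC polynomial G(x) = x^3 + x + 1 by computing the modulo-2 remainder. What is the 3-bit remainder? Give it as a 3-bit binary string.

100

Modulo-2 division of 11001100001011 by 1011:
  pos 0: 1100 XOR 1011 = 0111
  pos 1: 1111 XOR 1011 = 0100
  pos 2: 1001 XOR 1011 = 0010
  pos 4: 1000 XOR 1011 = 0011
  pos 6: 1100 XOR 1011 = 0111
  pos 7: 1111 XOR 1011 = 0100
  pos 8: 1000 XOR 1011 = 0011
  pos 10: 1111 XOR 1011 = 0100
Remainder = 100 (nonzero — an error is detected).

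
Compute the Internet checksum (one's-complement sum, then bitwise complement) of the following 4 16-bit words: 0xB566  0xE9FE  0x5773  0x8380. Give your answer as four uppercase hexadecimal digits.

One's-complement addition (fold any carry out of bit 15 back into bit 0):
  0xB566 + 0xE9FE = 0x19F64 → wrap carry → 0x9F65
  0x9F65 + 0x5773 = 0x0F6D8
  0xF6D8 + 0x8380 = 0x17A58 → wrap carry → 0x7A59
One's-complement sum = 0x7A59.
Checksum = ~0x7A59 & 0xFFFF = 0x85A6.

85A6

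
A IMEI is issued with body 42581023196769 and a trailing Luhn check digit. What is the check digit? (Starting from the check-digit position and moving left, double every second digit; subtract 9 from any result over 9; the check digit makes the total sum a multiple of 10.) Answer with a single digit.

5

Partial digits right→left: 9 6 7 6 9 1 3 2 0 1 8 5 2 4
Double every second digit counting from the check-digit position (so the 1st, 3rd, 5th, ... of the partial from the right).
  doubled (with −9 where >9): 9 5 9 6 0 7 4 → sum 40
  kept as-is: 6 6 1 2 1 5 4 → sum 25
Total = 40 + 25 = 65.
Check digit = (10 − (65 mod 10)) mod 10 = 5.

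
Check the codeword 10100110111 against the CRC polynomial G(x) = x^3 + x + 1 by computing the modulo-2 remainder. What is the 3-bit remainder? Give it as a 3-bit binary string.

111

Modulo-2 division of 10100110111 by 1011:
  pos 0: 1010 XOR 1011 = 0001
  pos 3: 1011 XOR 1011 = 0000
Remainder = 111 (nonzero — an error is detected).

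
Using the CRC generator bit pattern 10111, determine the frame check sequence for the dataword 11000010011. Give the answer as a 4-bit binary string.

Append 4 zeros: 110000100110000. Divide by 10111 (XOR where the leading bit is 1):
  pos 0: 11000 XOR 10111 = 01111
  pos 1: 11110 XOR 10111 = 01001
  pos 2: 10011 XOR 10111 = 00100
  pos 4: 10000 XOR 10111 = 00111
  pos 6: 11111 XOR 10111 = 01000
  pos 7: 10000 XOR 10111 = 00111
  pos 9: 11100 XOR 10111 = 01011
  pos 10: 10110 XOR 10111 = 00001
Remainder (last 4 bits) = 0001. This is the CRC / FCS.

0001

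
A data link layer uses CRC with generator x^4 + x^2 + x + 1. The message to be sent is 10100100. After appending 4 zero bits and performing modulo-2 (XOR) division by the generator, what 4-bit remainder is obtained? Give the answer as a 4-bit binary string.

1000

Append 4 zeros: 101001000000. Divide by 10111 (XOR where the leading bit is 1):
  pos 0: 10100 XOR 10111 = 00011
  pos 3: 11100 XOR 10111 = 01011
  pos 4: 10110 XOR 10111 = 00001
Remainder (last 4 bits) = 1000. This is the CRC / FCS.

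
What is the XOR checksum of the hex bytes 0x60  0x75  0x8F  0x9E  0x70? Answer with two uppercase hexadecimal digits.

74

XOR the bytes together:
  start with 0x60
  0x60 ⊕ 0x75 = 0x15
  0x15 ⊕ 0x8F = 0x9A
  0x9A ⊕ 0x9E = 0x04
  0x04 ⊕ 0x70 = 0x74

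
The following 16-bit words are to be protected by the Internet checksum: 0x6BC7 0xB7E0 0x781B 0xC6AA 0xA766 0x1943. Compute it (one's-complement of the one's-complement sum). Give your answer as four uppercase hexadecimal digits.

DCE7

One's-complement addition (fold any carry out of bit 15 back into bit 0):
  0x6BC7 + 0xB7E0 = 0x123A7 → wrap carry → 0x23A8
  0x23A8 + 0x781B = 0x09BC3
  0x9BC3 + 0xC6AA = 0x1626D → wrap carry → 0x626E
  0x626E + 0xA766 = 0x109D4 → wrap carry → 0x09D5
  0x09D5 + 0x1943 = 0x02318
One's-complement sum = 0x2318.
Checksum = ~0x2318 & 0xFFFF = 0xDCE7.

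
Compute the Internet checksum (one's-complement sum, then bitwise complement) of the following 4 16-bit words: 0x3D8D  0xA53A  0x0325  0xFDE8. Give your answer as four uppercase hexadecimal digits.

1C2A

One's-complement addition (fold any carry out of bit 15 back into bit 0):
  0x3D8D + 0xA53A = 0x0E2C7
  0xE2C7 + 0x0325 = 0x0E5EC
  0xE5EC + 0xFDE8 = 0x1E3D4 → wrap carry → 0xE3D5
One's-complement sum = 0xE3D5.
Checksum = ~0xE3D5 & 0xFFFF = 0x1C2A.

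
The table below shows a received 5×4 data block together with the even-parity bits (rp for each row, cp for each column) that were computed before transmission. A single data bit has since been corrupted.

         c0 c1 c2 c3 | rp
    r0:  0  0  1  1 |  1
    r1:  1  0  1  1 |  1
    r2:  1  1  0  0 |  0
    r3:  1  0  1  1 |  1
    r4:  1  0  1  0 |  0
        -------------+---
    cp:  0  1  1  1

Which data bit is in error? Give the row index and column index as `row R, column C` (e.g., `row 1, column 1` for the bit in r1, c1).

Recompute each row's even parity and compare to rp:
  r0: data parity 0, sent rp 1 → mismatch
  r1: data parity 1, sent rp 1 → ok
  r2: data parity 0, sent rp 0 → ok
  r3: data parity 1, sent rp 1 → ok
  r4: data parity 0, sent rp 0 → ok
Recompute each column's even parity and compare to cp:
  c0: data parity 0, sent cp 0 → ok
  c1: data parity 1, sent cp 1 → ok
  c2: data parity 0, sent cp 1 → mismatch
  c3: data parity 1, sent cp 1 → ok
Exactly one row (r0) and one column (c2) fail → the flipped bit is at their intersection.

row 0, column 2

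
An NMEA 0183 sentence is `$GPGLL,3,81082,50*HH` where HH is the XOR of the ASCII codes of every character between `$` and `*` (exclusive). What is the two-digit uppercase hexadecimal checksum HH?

XOR the ASCII codes of the payload characters:
  'G' = 0x47 → acc = 0x47
  'P' = 0x50 → acc = 0x17
  'G' = 0x47 → acc = 0x50
  'L' = 0x4C → acc = 0x1C
  'L' = 0x4C → acc = 0x50
  ',' = 0x2C → acc = 0x7C
  '3' = 0x33 → acc = 0x4F
  ',' = 0x2C → acc = 0x63
  '8' = 0x38 → acc = 0x5B
  '1' = 0x31 → acc = 0x6A
  '0' = 0x30 → acc = 0x5A
  '8' = 0x38 → acc = 0x62
  '2' = 0x32 → acc = 0x50
  ',' = 0x2C → acc = 0x7C
  '5' = 0x35 → acc = 0x49
  '0' = 0x30 → acc = 0x79
Checksum = 0x79.

79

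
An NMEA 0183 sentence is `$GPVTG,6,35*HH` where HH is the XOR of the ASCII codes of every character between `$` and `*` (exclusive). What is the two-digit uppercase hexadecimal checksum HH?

62

XOR the ASCII codes of the payload characters:
  'G' = 0x47 → acc = 0x47
  'P' = 0x50 → acc = 0x17
  'V' = 0x56 → acc = 0x41
  'T' = 0x54 → acc = 0x15
  'G' = 0x47 → acc = 0x52
  ',' = 0x2C → acc = 0x7E
  '6' = 0x36 → acc = 0x48
  ',' = 0x2C → acc = 0x64
  '3' = 0x33 → acc = 0x57
  '5' = 0x35 → acc = 0x62
Checksum = 0x62.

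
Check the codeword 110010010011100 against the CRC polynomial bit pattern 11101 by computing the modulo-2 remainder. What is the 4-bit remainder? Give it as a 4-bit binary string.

Modulo-2 division of 110010010011100 by 11101:
  pos 0: 11001 XOR 11101 = 00100
  pos 2: 10000 XOR 11101 = 01101
  pos 3: 11011 XOR 11101 = 00110
  pos 5: 11000 XOR 11101 = 00101
  pos 7: 10111 XOR 11101 = 01010
  pos 8: 10101 XOR 11101 = 01000
  pos 9: 10000 XOR 11101 = 01101
  pos 10: 11010 XOR 11101 = 00111
Remainder = 0111 (nonzero — an error is detected).

0111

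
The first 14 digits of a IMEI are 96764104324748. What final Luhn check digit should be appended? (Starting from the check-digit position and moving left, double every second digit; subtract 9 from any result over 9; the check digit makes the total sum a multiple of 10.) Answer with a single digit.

Partial digits right→left: 8 4 7 4 2 3 4 0 1 4 6 7 6 9
Double every second digit counting from the check-digit position (so the 1st, 3rd, 5th, ... of the partial from the right).
  doubled (with −9 where >9): 7 5 4 8 2 3 3 → sum 32
  kept as-is: 4 4 3 0 4 7 9 → sum 31
Total = 32 + 31 = 63.
Check digit = (10 − (63 mod 10)) mod 10 = 7.

7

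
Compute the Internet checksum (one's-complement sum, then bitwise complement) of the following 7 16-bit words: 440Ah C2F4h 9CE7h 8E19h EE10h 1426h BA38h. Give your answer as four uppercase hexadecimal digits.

One's-complement addition (fold any carry out of bit 15 back into bit 0):
  0x440A + 0xC2F4 = 0x106FE → wrap carry → 0x06FF
  0x06FF + 0x9CE7 = 0x0A3E6
  0xA3E6 + 0x8E19 = 0x131FF → wrap carry → 0x3200
  0x3200 + 0xEE10 = 0x12010 → wrap carry → 0x2011
  0x2011 + 0x1426 = 0x03437
  0x3437 + 0xBA38 = 0x0EE6F
One's-complement sum = 0xEE6F.
Checksum = ~0xEE6F & 0xFFFF = 0x1190.

1190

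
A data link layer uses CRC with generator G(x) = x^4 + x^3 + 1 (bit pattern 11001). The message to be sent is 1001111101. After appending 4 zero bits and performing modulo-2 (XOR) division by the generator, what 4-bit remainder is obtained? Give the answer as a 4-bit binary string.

Append 4 zeros: 10011111010000. Divide by 11001 (XOR where the leading bit is 1):
  pos 0: 10011 XOR 11001 = 01010
  pos 1: 10101 XOR 11001 = 01100
  pos 2: 11001 XOR 11001 = 00000
  pos 7: 10100 XOR 11001 = 01101
  pos 8: 11010 XOR 11001 = 00011
Remainder (last 4 bits) = 0110. This is the CRC / FCS.

0110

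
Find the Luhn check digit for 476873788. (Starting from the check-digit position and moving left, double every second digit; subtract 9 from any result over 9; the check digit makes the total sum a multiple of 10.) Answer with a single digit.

Partial digits right→left: 8 8 7 3 7 8 6 7 4
Double every second digit counting from the check-digit position (so the 1st, 3rd, 5th, ... of the partial from the right).
  doubled (with −9 where >9): 7 5 5 3 8 → sum 28
  kept as-is: 8 3 8 7 → sum 26
Total = 28 + 26 = 54.
Check digit = (10 − (54 mod 10)) mod 10 = 6.

6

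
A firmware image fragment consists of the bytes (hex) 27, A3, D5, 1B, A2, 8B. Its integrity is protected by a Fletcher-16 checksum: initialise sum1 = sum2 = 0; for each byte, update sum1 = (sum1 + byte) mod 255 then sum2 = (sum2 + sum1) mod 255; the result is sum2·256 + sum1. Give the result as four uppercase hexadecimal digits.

96E9

Running sums (mod 255):
  after byte 0 (27): sum1=39, sum2=39
  after byte 1 (A3): sum1=202, sum2=241
  after byte 2 (D5): sum1=160, sum2=146
  after byte 3 (1B): sum1=187, sum2=78
  after byte 4 (A2): sum1=94, sum2=172
  after byte 5 (8B): sum1=233, sum2=150
Checksum = sum2·256 + sum1 = 150·256 + 233 = 38633 = 0x96E9.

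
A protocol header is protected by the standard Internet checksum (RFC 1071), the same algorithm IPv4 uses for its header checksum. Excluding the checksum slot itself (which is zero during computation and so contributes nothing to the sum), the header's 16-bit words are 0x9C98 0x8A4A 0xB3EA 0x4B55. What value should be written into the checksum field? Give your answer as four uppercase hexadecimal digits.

One's-complement addition (fold any carry out of bit 15 back into bit 0):
  0x9C98 + 0x8A4A = 0x126E2 → wrap carry → 0x26E3
  0x26E3 + 0xB3EA = 0x0DACD
  0xDACD + 0x4B55 = 0x12622 → wrap carry → 0x2623
One's-complement sum = 0x2623.
Checksum = ~0x2623 & 0xFFFF = 0xD9DC.

D9DC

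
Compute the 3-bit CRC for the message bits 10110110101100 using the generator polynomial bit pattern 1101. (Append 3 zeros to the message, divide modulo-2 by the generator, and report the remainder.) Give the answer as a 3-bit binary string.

110

Append 3 zeros: 10110110101100000. Divide by 1101 (XOR where the leading bit is 1):
  pos 0: 1011 XOR 1101 = 0110
  pos 1: 1100 XOR 1101 = 0001
  pos 4: 1110 XOR 1101 = 0011
  pos 6: 1110 XOR 1101 = 0011
  pos 8: 1111 XOR 1101 = 0010
  pos 10: 1000 XOR 1101 = 0101
  pos 11: 1010 XOR 1101 = 0111
  pos 12: 1110 XOR 1101 = 0011
Remainder (last 3 bits) = 110. This is the CRC / FCS.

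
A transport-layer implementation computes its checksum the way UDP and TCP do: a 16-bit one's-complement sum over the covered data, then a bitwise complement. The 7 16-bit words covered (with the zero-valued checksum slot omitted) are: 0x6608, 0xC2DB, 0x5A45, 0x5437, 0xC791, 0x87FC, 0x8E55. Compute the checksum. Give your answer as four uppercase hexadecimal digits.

One's-complement addition (fold any carry out of bit 15 back into bit 0):
  0x6608 + 0xC2DB = 0x128E3 → wrap carry → 0x28E4
  0x28E4 + 0x5A45 = 0x08329
  0x8329 + 0x5437 = 0x0D760
  0xD760 + 0xC791 = 0x19EF1 → wrap carry → 0x9EF2
  0x9EF2 + 0x87FC = 0x126EE → wrap carry → 0x26EF
  0x26EF + 0x8E55 = 0x0B544
One's-complement sum = 0xB544.
Checksum = ~0xB544 & 0xFFFF = 0x4ABB.

4ABB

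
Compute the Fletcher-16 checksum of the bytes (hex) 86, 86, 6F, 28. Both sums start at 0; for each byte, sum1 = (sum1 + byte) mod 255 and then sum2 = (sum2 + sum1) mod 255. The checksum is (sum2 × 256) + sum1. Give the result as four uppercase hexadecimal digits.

B4A4

Running sums (mod 255):
  after byte 0 (86): sum1=134, sum2=134
  after byte 1 (86): sum1=13, sum2=147
  after byte 2 (6F): sum1=124, sum2=16
  after byte 3 (28): sum1=164, sum2=180
Checksum = sum2·256 + sum1 = 180·256 + 164 = 46244 = 0xB4A4.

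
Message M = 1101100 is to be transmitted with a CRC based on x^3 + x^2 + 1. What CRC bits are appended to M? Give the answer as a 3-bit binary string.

011

Append 3 zeros: 1101100000. Divide by 1101 (XOR where the leading bit is 1):
  pos 0: 1101 XOR 1101 = 0000
  pos 4: 1000 XOR 1101 = 0101
  pos 5: 1010 XOR 1101 = 0111
  pos 6: 1110 XOR 1101 = 0011
Remainder (last 3 bits) = 011. This is the CRC / FCS.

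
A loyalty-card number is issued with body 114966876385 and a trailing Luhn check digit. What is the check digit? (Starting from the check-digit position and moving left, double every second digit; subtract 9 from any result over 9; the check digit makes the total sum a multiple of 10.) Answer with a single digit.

1

Partial digits right→left: 5 8 3 6 7 8 6 6 9 4 1 1
Double every second digit counting from the check-digit position (so the 1st, 3rd, 5th, ... of the partial from the right).
  doubled (with −9 where >9): 1 6 5 3 9 2 → sum 26
  kept as-is: 8 6 8 6 4 1 → sum 33
Total = 26 + 33 = 59.
Check digit = (10 − (59 mod 10)) mod 10 = 1.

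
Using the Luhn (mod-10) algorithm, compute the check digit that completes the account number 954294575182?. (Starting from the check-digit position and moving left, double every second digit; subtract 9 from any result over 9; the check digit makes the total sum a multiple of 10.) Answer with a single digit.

Partial digits right→left: 2 8 1 5 7 5 4 9 2 4 5 9
Double every second digit counting from the check-digit position (so the 1st, 3rd, 5th, ... of the partial from the right).
  doubled (with −9 where >9): 4 2 5 8 4 1 → sum 24
  kept as-is: 8 5 5 9 4 9 → sum 40
Total = 24 + 40 = 64.
Check digit = (10 − (64 mod 10)) mod 10 = 6.

6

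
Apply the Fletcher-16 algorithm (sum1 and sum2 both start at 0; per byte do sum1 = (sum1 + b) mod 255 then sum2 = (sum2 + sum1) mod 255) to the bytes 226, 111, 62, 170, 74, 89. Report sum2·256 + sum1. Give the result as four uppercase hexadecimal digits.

65DE

Running sums (mod 255):
  after byte 0 (226): sum1=226, sum2=226
  after byte 1 (111): sum1=82, sum2=53
  after byte 2 (62): sum1=144, sum2=197
  after byte 3 (170): sum1=59, sum2=1
  after byte 4 (74): sum1=133, sum2=134
  after byte 5 (89): sum1=222, sum2=101
Checksum = sum2·256 + sum1 = 101·256 + 222 = 26078 = 0x65DE.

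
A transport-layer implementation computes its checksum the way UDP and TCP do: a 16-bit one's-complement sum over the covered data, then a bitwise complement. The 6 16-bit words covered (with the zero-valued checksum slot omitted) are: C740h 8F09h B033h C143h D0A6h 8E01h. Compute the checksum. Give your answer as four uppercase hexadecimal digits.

One's-complement addition (fold any carry out of bit 15 back into bit 0):
  0xC740 + 0x8F09 = 0x15649 → wrap carry → 0x564A
  0x564A + 0xB033 = 0x1067D → wrap carry → 0x067E
  0x067E + 0xC143 = 0x0C7C1
  0xC7C1 + 0xD0A6 = 0x19867 → wrap carry → 0x9868
  0x9868 + 0x8E01 = 0x12669 → wrap carry → 0x266A
One's-complement sum = 0x266A.
Checksum = ~0x266A & 0xFFFF = 0xD995.

D995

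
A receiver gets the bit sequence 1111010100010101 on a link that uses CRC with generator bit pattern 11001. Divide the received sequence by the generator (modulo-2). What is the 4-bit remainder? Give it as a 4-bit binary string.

0000

Modulo-2 division of 1111010100010101 by 11001:
  pos 0: 11110 XOR 11001 = 00111
  pos 2: 11110 XOR 11001 = 00111
  pos 4: 11110 XOR 11001 = 00111
  pos 6: 11100 XOR 11001 = 00101
  pos 8: 10110 XOR 11001 = 01111
  pos 9: 11111 XOR 11001 = 00110
  pos 11: 11001 XOR 11001 = 00000
Remainder = 0000 (zero — the frame passes the CRC check).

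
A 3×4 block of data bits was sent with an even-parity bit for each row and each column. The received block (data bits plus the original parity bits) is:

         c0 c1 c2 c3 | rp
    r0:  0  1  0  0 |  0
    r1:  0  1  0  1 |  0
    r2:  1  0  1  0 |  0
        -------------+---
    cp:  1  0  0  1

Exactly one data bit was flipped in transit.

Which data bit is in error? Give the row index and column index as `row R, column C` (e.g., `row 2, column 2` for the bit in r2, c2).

row 0, column 2

Recompute each row's even parity and compare to rp:
  r0: data parity 1, sent rp 0 → mismatch
  r1: data parity 0, sent rp 0 → ok
  r2: data parity 0, sent rp 0 → ok
Recompute each column's even parity and compare to cp:
  c0: data parity 1, sent cp 1 → ok
  c1: data parity 0, sent cp 0 → ok
  c2: data parity 1, sent cp 0 → mismatch
  c3: data parity 1, sent cp 1 → ok
Exactly one row (r0) and one column (c2) fail → the flipped bit is at their intersection.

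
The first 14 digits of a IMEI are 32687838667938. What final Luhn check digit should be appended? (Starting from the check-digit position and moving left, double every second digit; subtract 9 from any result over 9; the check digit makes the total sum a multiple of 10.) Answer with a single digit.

1

Partial digits right→left: 8 3 9 7 6 6 8 3 8 7 8 6 2 3
Double every second digit counting from the check-digit position (so the 1st, 3rd, 5th, ... of the partial from the right).
  doubled (with −9 where >9): 7 9 3 7 7 7 4 → sum 44
  kept as-is: 3 7 6 3 7 6 3 → sum 35
Total = 44 + 35 = 79.
Check digit = (10 − (79 mod 10)) mod 10 = 1.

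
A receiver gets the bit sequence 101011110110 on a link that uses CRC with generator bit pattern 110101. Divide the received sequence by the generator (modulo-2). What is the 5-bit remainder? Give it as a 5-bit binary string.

Modulo-2 division of 101011110110 by 110101:
  pos 0: 101011 XOR 110101 = 011110
  pos 1: 111101 XOR 110101 = 001000
  pos 3: 100010 XOR 110101 = 010111
  pos 4: 101111 XOR 110101 = 011010
  pos 5: 110101 XOR 110101 = 000000
Remainder = 00000 (zero — the frame passes the CRC check).

00000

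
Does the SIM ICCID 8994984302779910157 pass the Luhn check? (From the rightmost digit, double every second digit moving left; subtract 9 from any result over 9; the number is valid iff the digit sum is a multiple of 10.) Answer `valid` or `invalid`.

invalid

From the right, keep odd positions and double even positions (subtract 9 from any doubled value over 9):
  doubled (positions 2,4,...): 1 0 9 5 4 6 7 8 9 → sum 49
  kept (positions 1,3,...): 7 1 1 9 7 0 4 9 9 8 → sum 55
Total = 104.
104 mod 10 = 4, so the number is invalid.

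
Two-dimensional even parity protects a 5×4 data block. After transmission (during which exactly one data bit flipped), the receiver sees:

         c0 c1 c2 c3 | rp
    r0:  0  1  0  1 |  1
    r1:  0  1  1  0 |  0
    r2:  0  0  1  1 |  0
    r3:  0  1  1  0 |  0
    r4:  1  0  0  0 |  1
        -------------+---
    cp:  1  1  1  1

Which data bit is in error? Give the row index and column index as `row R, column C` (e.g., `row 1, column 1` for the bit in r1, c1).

Recompute each row's even parity and compare to rp:
  r0: data parity 0, sent rp 1 → mismatch
  r1: data parity 0, sent rp 0 → ok
  r2: data parity 0, sent rp 0 → ok
  r3: data parity 0, sent rp 0 → ok
  r4: data parity 1, sent rp 1 → ok
Recompute each column's even parity and compare to cp:
  c0: data parity 1, sent cp 1 → ok
  c1: data parity 1, sent cp 1 → ok
  c2: data parity 1, sent cp 1 → ok
  c3: data parity 0, sent cp 1 → mismatch
Exactly one row (r0) and one column (c3) fail → the flipped bit is at their intersection.

row 0, column 3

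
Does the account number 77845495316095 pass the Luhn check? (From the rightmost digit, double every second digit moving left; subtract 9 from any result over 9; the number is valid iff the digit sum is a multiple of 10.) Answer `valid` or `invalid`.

invalid

From the right, keep odd positions and double even positions (subtract 9 from any doubled value over 9):
  doubled (positions 2,4,...): 9 3 6 9 1 7 5 → sum 40
  kept (positions 1,3,...): 5 0 1 5 4 4 7 → sum 26
Total = 66.
66 mod 10 = 6, so the number is invalid.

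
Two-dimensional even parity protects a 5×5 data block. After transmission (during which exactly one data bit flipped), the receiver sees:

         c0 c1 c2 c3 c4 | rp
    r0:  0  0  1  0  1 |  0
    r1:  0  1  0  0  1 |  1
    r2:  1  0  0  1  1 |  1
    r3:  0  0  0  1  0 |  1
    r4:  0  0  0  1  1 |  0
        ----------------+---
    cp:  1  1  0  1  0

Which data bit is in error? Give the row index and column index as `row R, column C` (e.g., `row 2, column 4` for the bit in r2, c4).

row 1, column 2

Recompute each row's even parity and compare to rp:
  r0: data parity 0, sent rp 0 → ok
  r1: data parity 0, sent rp 1 → mismatch
  r2: data parity 1, sent rp 1 → ok
  r3: data parity 1, sent rp 1 → ok
  r4: data parity 0, sent rp 0 → ok
Recompute each column's even parity and compare to cp:
  c0: data parity 1, sent cp 1 → ok
  c1: data parity 1, sent cp 1 → ok
  c2: data parity 1, sent cp 0 → mismatch
  c3: data parity 1, sent cp 1 → ok
  c4: data parity 0, sent cp 0 → ok
Exactly one row (r1) and one column (c2) fail → the flipped bit is at their intersection.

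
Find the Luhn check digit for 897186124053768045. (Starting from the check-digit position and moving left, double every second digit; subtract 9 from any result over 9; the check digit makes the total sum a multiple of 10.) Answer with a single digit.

Partial digits right→left: 5 4 0 8 6 7 3 5 0 4 2 1 6 8 1 7 9 8
Double every second digit counting from the check-digit position (so the 1st, 3rd, 5th, ... of the partial from the right).
  doubled (with −9 where >9): 1 0 3 6 0 4 3 2 9 → sum 28
  kept as-is: 4 8 7 5 4 1 8 7 8 → sum 52
Total = 28 + 52 = 80.
Check digit = (10 − (80 mod 10)) mod 10 = 0.

0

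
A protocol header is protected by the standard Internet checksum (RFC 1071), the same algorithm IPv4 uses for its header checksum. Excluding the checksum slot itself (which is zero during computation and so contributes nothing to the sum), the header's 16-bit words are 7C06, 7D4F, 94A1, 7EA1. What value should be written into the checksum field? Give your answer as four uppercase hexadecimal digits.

F366

One's-complement addition (fold any carry out of bit 15 back into bit 0):
  0x7C06 + 0x7D4F = 0x0F955
  0xF955 + 0x94A1 = 0x18DF6 → wrap carry → 0x8DF7
  0x8DF7 + 0x7EA1 = 0x10C98 → wrap carry → 0x0C99
One's-complement sum = 0x0C99.
Checksum = ~0x0C99 & 0xFFFF = 0xF366.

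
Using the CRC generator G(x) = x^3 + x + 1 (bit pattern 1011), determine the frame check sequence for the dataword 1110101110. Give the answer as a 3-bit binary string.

100

Append 3 zeros: 1110101110000. Divide by 1011 (XOR where the leading bit is 1):
  pos 0: 1110 XOR 1011 = 0101
  pos 1: 1011 XOR 1011 = 0000
  pos 6: 1110 XOR 1011 = 0101
  pos 7: 1010 XOR 1011 = 0001
Remainder (last 3 bits) = 100. This is the CRC / FCS.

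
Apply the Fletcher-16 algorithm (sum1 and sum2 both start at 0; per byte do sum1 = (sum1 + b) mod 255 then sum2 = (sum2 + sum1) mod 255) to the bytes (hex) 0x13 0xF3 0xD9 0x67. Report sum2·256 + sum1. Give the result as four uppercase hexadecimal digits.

4348

Running sums (mod 255):
  after byte 0 (0x13): sum1=19, sum2=19
  after byte 1 (0xF3): sum1=7, sum2=26
  after byte 2 (0xD9): sum1=224, sum2=250
  after byte 3 (0x67): sum1=72, sum2=67
Checksum = sum2·256 + sum1 = 67·256 + 72 = 17224 = 0x4348.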